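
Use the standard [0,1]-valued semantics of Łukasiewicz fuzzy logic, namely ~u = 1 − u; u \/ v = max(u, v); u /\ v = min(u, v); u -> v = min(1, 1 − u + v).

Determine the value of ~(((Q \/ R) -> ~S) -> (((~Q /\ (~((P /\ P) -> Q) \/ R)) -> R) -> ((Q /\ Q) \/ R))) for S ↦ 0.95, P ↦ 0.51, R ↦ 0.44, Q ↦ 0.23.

0.17

(Q \/ R) = max(0.23, 0.44) = 0.44
~S: Łukasiewicz ¬ gives 1 − 0.95 = 0.05
((Q \/ R) -> ~S): min(1, 1 − 0.44 + 0.05) = 0.61
~Q: Łukasiewicz ¬ gives 1 − 0.23 = 0.77
(P /\ P) = min(0.51, 0.51) = 0.51
((P /\ P) -> Q): min(1, 1 − 0.51 + 0.23) = 0.72
~((P /\ P) -> Q): Łukasiewicz ¬ gives 1 − 0.72 = 0.28
(~((P /\ P) -> Q) \/ R) = max(0.28, 0.44) = 0.44
(~Q /\ (~((P /\ P) -> Q) \/ R)) = min(0.77, 0.44) = 0.44
((~Q /\ (~((P /\ P) -> Q) \/ R)) -> R): min(1, 1 − 0.44 + 0.44) = 1
(Q /\ Q) = min(0.23, 0.23) = 0.23
((Q /\ Q) \/ R) = max(0.23, 0.44) = 0.44
(((~Q /\ (~((P /\ P) -> Q) \/ R)) -> R) -> ((Q /\ Q) \/ R)): min(1, 1 − 1 + 0.44) = 0.44
(((Q \/ R) -> ~S) -> (((~Q /\ (~((P /\ P) -> Q) \/ R)) -> R) -> ((Q /\ Q) \/ R))): min(1, 1 − 0.61 + 0.44) = 0.83
~(((Q \/ R) -> ~S) -> (((~Q /\ (~((P /\ P) -> Q) \/ R)) -> R) -> ((Q /\ Q) \/ R))): Łukasiewicz ¬ gives 1 − 0.83 = 0.17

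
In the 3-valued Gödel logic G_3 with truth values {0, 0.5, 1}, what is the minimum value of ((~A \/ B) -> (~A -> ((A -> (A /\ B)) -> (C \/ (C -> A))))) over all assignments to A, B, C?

The minimum is attained at A = 0, B = 0, C = 0.5:
  ~A: Gödel ¬ of 0 = 1 (operand is 0)
  (~A \/ B) = max(1, 0) = 1
  ~A: Gödel ¬ of 0 = 1 (operand is 0)
  (A /\ B) = min(0, 0) = 0
  (A -> (A /\ B)): 0 ≤ 0, so result = 1
  (C -> A): 0.5 > 0, so result = 0
  (C \/ (C -> A)) = max(0.5, 0) = 0.5
  ((A -> (A /\ B)) -> (C \/ (C -> A))): 1 > 0.5, so result = 0.5
  (~A -> ((A -> (A /\ B)) -> (C \/ (C -> A)))): 1 > 0.5, so result = 0.5
  ((~A \/ B) -> (~A -> ((A -> (A /\ B)) -> (C \/ (C -> A))))): 1 > 0.5, so result = 0.5
Checking all 27 assignments confirms none give a value below 0.50.

0.50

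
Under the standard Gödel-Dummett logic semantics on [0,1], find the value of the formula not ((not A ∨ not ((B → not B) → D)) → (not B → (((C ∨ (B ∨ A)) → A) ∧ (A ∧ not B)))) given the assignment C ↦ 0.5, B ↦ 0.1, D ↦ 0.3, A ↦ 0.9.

not A: Gödel ¬ of 0.9 = 0 (operand ≠ 0)
not B: Gödel ¬ of 0.1 = 0 (operand ≠ 0)
(B → not B): 0.1 > 0, so result = 0
((B → not B) → D): 0 ≤ 0.3, so result = 1
not ((B → not B) → D): Gödel ¬ of 1 = 0 (operand ≠ 0)
(not A ∨ not ((B → not B) → D)) = max(0, 0) = 0
not B: Gödel ¬ of 0.1 = 0 (operand ≠ 0)
(B ∨ A) = max(0.1, 0.9) = 0.9
(C ∨ (B ∨ A)) = max(0.5, 0.9) = 0.9
((C ∨ (B ∨ A)) → A): 0.9 ≤ 0.9, so result = 1
not B: Gödel ¬ of 0.1 = 0 (operand ≠ 0)
(A ∧ not B) = min(0.9, 0) = 0
(((C ∨ (B ∨ A)) → A) ∧ (A ∧ not B)) = min(1, 0) = 0
(not B → (((C ∨ (B ∨ A)) → A) ∧ (A ∧ not B))): 0 ≤ 0, so result = 1
((not A ∨ not ((B → not B) → D)) → (not B → (((C ∨ (B ∨ A)) → A) ∧ (A ∧ not B)))): 0 ≤ 1, so result = 1
not ((not A ∨ not ((B → not B) → D)) → (not B → (((C ∨ (B ∨ A)) → A) ∧ (A ∧ not B)))): Gödel ¬ of 1 = 0 (operand ≠ 0)

0.00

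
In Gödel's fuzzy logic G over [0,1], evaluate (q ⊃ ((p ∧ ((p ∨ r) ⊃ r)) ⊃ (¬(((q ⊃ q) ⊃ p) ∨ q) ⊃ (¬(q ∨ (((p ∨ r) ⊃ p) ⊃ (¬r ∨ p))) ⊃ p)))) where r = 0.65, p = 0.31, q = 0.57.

(p ∨ r) = max(0.31, 0.65) = 0.65
((p ∨ r) ⊃ r): 0.65 ≤ 0.65, so result = 1
(p ∧ ((p ∨ r) ⊃ r)) = min(0.31, 1) = 0.31
(q ⊃ q): 0.57 ≤ 0.57, so result = 1
((q ⊃ q) ⊃ p): 1 > 0.31, so result = 0.31
(((q ⊃ q) ⊃ p) ∨ q) = max(0.31, 0.57) = 0.57
¬(((q ⊃ q) ⊃ p) ∨ q): Gödel ¬ of 0.57 = 0 (operand ≠ 0)
(p ∨ r) = max(0.31, 0.65) = 0.65
((p ∨ r) ⊃ p): 0.65 > 0.31, so result = 0.31
¬r: Gödel ¬ of 0.65 = 0 (operand ≠ 0)
(¬r ∨ p) = max(0, 0.31) = 0.31
(((p ∨ r) ⊃ p) ⊃ (¬r ∨ p)): 0.31 ≤ 0.31, so result = 1
(q ∨ (((p ∨ r) ⊃ p) ⊃ (¬r ∨ p))) = max(0.57, 1) = 1
¬(q ∨ (((p ∨ r) ⊃ p) ⊃ (¬r ∨ p))): Gödel ¬ of 1 = 0 (operand ≠ 0)
(¬(q ∨ (((p ∨ r) ⊃ p) ⊃ (¬r ∨ p))) ⊃ p): 0 ≤ 0.31, so result = 1
(¬(((q ⊃ q) ⊃ p) ∨ q) ⊃ (¬(q ∨ (((p ∨ r) ⊃ p) ⊃ (¬r ∨ p))) ⊃ p)): 0 ≤ 1, so result = 1
((p ∧ ((p ∨ r) ⊃ r)) ⊃ (¬(((q ⊃ q) ⊃ p) ∨ q) ⊃ (¬(q ∨ (((p ∨ r) ⊃ p) ⊃ (¬r ∨ p))) ⊃ p))): 0.31 ≤ 1, so result = 1
(q ⊃ ((p ∧ ((p ∨ r) ⊃ r)) ⊃ (¬(((q ⊃ q) ⊃ p) ∨ q) ⊃ (¬(q ∨ (((p ∨ r) ⊃ p) ⊃ (¬r ∨ p))) ⊃ p)))): 0.57 ≤ 1, so result = 1

1.00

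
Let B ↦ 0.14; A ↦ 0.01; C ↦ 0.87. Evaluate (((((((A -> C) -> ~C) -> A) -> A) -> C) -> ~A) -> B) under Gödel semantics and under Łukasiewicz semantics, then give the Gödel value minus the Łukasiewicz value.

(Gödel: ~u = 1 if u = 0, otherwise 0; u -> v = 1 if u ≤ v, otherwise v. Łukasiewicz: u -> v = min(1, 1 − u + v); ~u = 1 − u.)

Gödel evaluation:
  (A -> C): 0.01 ≤ 0.87, so result = 1
  ~C: Gödel ¬ of 0.87 = 0 (operand ≠ 0)
  ((A -> C) -> ~C): 1 > 0, so result = 0
  (((A -> C) -> ~C) -> A): 0 ≤ 0.01, so result = 1
  ((((A -> C) -> ~C) -> A) -> A): 1 > 0.01, so result = 0.01
  (((((A -> C) -> ~C) -> A) -> A) -> C): 0.01 ≤ 0.87, so result = 1
  ~A: Gödel ¬ of 0.01 = 0 (operand ≠ 0)
  ((((((A -> C) -> ~C) -> A) -> A) -> C) -> ~A): 1 > 0, so result = 0
  (((((((A -> C) -> ~C) -> A) -> A) -> C) -> ~A) -> B): 0 ≤ 0.14, so result = 1
  Gödel value = 1
Łukasiewicz evaluation:
  (A -> C): min(1, 1 − 0.01 + 0.87) = 1
  ~C: Łukasiewicz ¬ gives 1 − 0.87 = 0.13
  ((A -> C) -> ~C): min(1, 1 − 1 + 0.13) = 0.13
  (((A -> C) -> ~C) -> A): min(1, 1 − 0.13 + 0.01) = 0.88
  ((((A -> C) -> ~C) -> A) -> A): min(1, 1 − 0.88 + 0.01) = 0.13
  (((((A -> C) -> ~C) -> A) -> A) -> C): min(1, 1 − 0.13 + 0.87) = 1
  ~A: Łukasiewicz ¬ gives 1 − 0.01 = 0.99
  ((((((A -> C) -> ~C) -> A) -> A) -> C) -> ~A): min(1, 1 − 1 + 0.99) = 0.99
  (((((((A -> C) -> ~C) -> A) -> A) -> C) -> ~A) -> B): min(1, 1 − 0.99 + 0.14) = 0.15
  Łukasiewicz value = 0.15
Difference: 1 − 0.15 = 0.85

0.85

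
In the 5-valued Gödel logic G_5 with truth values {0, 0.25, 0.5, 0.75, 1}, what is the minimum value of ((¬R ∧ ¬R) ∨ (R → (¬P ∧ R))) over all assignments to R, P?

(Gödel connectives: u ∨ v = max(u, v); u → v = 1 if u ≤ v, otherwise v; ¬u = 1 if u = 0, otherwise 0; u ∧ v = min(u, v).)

0.00

The minimum is attained at R = 0.25, P = 0.25:
  ¬R: Gödel ¬ of 0.25 = 0 (operand ≠ 0)
  ¬R: Gödel ¬ of 0.25 = 0 (operand ≠ 0)
  (¬R ∧ ¬R) = min(0, 0) = 0
  ¬P: Gödel ¬ of 0.25 = 0 (operand ≠ 0)
  (¬P ∧ R) = min(0, 0.25) = 0
  (R → (¬P ∧ R)): 0.25 > 0, so result = 0
  ((¬R ∧ ¬R) ∨ (R → (¬P ∧ R))) = max(0, 0) = 0
Checking all 25 assignments confirms none give a value below 0.00.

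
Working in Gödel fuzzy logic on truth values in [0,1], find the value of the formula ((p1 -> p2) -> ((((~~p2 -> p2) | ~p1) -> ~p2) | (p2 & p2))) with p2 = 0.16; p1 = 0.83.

1.00

(p1 -> p2): 0.83 > 0.16, so result = 0.16
~p2: Gödel ¬ of 0.16 = 0 (operand ≠ 0)
~~p2: Gödel ¬ of 0 = 1 (operand is 0)
(~~p2 -> p2): 1 > 0.16, so result = 0.16
~p1: Gödel ¬ of 0.83 = 0 (operand ≠ 0)
((~~p2 -> p2) | ~p1) = max(0.16, 0) = 0.16
~p2: Gödel ¬ of 0.16 = 0 (operand ≠ 0)
(((~~p2 -> p2) | ~p1) -> ~p2): 0.16 > 0, so result = 0
(p2 & p2) = min(0.16, 0.16) = 0.16
((((~~p2 -> p2) | ~p1) -> ~p2) | (p2 & p2)) = max(0, 0.16) = 0.16
((p1 -> p2) -> ((((~~p2 -> p2) | ~p1) -> ~p2) | (p2 & p2))): 0.16 ≤ 0.16, so result = 1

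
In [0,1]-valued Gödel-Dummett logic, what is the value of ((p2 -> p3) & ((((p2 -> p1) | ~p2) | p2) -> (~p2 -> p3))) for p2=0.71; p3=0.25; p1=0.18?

(p2 -> p3): 0.71 > 0.25, so result = 0.25
(p2 -> p1): 0.71 > 0.18, so result = 0.18
~p2: Gödel ¬ of 0.71 = 0 (operand ≠ 0)
((p2 -> p1) | ~p2) = max(0.18, 0) = 0.18
(((p2 -> p1) | ~p2) | p2) = max(0.18, 0.71) = 0.71
~p2: Gödel ¬ of 0.71 = 0 (operand ≠ 0)
(~p2 -> p3): 0 ≤ 0.25, so result = 1
((((p2 -> p1) | ~p2) | p2) -> (~p2 -> p3)): 0.71 ≤ 1, so result = 1
((p2 -> p3) & ((((p2 -> p1) | ~p2) | p2) -> (~p2 -> p3))) = min(0.25, 1) = 0.25

0.25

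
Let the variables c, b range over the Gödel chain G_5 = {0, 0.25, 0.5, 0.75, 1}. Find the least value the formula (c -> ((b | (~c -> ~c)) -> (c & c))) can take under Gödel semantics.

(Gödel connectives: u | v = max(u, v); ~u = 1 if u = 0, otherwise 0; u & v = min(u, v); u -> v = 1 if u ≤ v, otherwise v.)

Every assignment gives 1. For instance at c = 0, b = 0:
  ~c: Gödel ¬ of 0 = 1 (operand is 0)
  ~c: Gödel ¬ of 0 = 1 (operand is 0)
  (~c -> ~c): 1 ≤ 1, so result = 1
  (b | (~c -> ~c)) = max(0, 1) = 1
  (c & c) = min(0, 0) = 0
  ((b | (~c -> ~c)) -> (c & c)): 1 > 0, so result = 0
  (c -> ((b | (~c -> ~c)) -> (c & c))): 0 ≤ 0, so result = 1
All 25 assignments give value 1 — the formula is a G_5-tautology.

1.00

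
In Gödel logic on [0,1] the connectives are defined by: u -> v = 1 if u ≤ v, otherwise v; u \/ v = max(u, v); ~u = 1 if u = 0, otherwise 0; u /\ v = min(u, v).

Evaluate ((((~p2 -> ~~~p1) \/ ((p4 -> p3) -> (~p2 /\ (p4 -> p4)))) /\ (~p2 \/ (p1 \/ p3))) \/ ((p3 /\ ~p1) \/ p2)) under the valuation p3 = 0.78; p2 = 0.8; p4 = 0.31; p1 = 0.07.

0.80

~p2: Gödel ¬ of 0.8 = 0 (operand ≠ 0)
~p1: Gödel ¬ of 0.07 = 0 (operand ≠ 0)
~~p1: Gödel ¬ of 0 = 1 (operand is 0)
~~~p1: Gödel ¬ of 1 = 0 (operand ≠ 0)
(~p2 -> ~~~p1): 0 ≤ 0, so result = 1
(p4 -> p3): 0.31 ≤ 0.78, so result = 1
~p2: Gödel ¬ of 0.8 = 0 (operand ≠ 0)
(p4 -> p4): 0.31 ≤ 0.31, so result = 1
(~p2 /\ (p4 -> p4)) = min(0, 1) = 0
((p4 -> p3) -> (~p2 /\ (p4 -> p4))): 1 > 0, so result = 0
((~p2 -> ~~~p1) \/ ((p4 -> p3) -> (~p2 /\ (p4 -> p4)))) = max(1, 0) = 1
~p2: Gödel ¬ of 0.8 = 0 (operand ≠ 0)
(p1 \/ p3) = max(0.07, 0.78) = 0.78
(~p2 \/ (p1 \/ p3)) = max(0, 0.78) = 0.78
(((~p2 -> ~~~p1) \/ ((p4 -> p3) -> (~p2 /\ (p4 -> p4)))) /\ (~p2 \/ (p1 \/ p3))) = min(1, 0.78) = 0.78
~p1: Gödel ¬ of 0.07 = 0 (operand ≠ 0)
(p3 /\ ~p1) = min(0.78, 0) = 0
((p3 /\ ~p1) \/ p2) = max(0, 0.8) = 0.8
((((~p2 -> ~~~p1) \/ ((p4 -> p3) -> (~p2 /\ (p4 -> p4)))) /\ (~p2 \/ (p1 \/ p3))) \/ ((p3 /\ ~p1) \/ p2)) = max(0.78, 0.8) = 0.8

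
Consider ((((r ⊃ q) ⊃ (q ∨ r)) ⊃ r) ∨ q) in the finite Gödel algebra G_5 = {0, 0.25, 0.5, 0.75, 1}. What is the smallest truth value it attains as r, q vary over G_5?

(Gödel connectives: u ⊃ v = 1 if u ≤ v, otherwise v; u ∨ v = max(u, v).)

0.25

The minimum is attained at r = 0, q = 0.25:
  (r ⊃ q): 0 ≤ 0.25, so result = 1
  (q ∨ r) = max(0.25, 0) = 0.25
  ((r ⊃ q) ⊃ (q ∨ r)): 1 > 0.25, so result = 0.25
  (((r ⊃ q) ⊃ (q ∨ r)) ⊃ r): 0.25 > 0, so result = 0
  ((((r ⊃ q) ⊃ (q ∨ r)) ⊃ r) ∨ q) = max(0, 0.25) = 0.25
Checking all 25 assignments confirms none give a value below 0.25.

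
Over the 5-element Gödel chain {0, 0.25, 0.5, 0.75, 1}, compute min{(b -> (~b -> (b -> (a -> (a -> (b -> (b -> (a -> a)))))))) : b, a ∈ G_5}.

1.00

Every assignment gives 1. For instance at b = 0, a = 0:
  ~b: Gödel ¬ of 0 = 1 (operand is 0)
  (a -> a): 0 ≤ 0, so result = 1
  (b -> (a -> a)): 0 ≤ 1, so result = 1
  (b -> (b -> (a -> a))): 0 ≤ 1, so result = 1
  (a -> (b -> (b -> (a -> a)))): 0 ≤ 1, so result = 1
  (a -> (a -> (b -> (b -> (a -> a))))): 0 ≤ 1, so result = 1
  (b -> (a -> (a -> (b -> (b -> (a -> a)))))): 0 ≤ 1, so result = 1
  (~b -> (b -> (a -> (a -> (b -> (b -> (a -> a))))))): 1 ≤ 1, so result = 1
  (b -> (~b -> (b -> (a -> (a -> (b -> (b -> (a -> a)))))))): 0 ≤ 1, so result = 1
All 25 assignments give value 1 — the formula is a G_5-tautology.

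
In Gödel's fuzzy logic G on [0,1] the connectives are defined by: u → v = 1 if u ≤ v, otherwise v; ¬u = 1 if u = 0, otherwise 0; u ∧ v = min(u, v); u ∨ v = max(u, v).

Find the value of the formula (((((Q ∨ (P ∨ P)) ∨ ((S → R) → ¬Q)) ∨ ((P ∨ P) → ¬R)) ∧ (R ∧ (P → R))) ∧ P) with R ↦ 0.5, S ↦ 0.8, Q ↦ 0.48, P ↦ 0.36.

(P ∨ P) = max(0.36, 0.36) = 0.36
(Q ∨ (P ∨ P)) = max(0.48, 0.36) = 0.48
(S → R): 0.8 > 0.5, so result = 0.5
¬Q: Gödel ¬ of 0.48 = 0 (operand ≠ 0)
((S → R) → ¬Q): 0.5 > 0, so result = 0
((Q ∨ (P ∨ P)) ∨ ((S → R) → ¬Q)) = max(0.48, 0) = 0.48
(P ∨ P) = max(0.36, 0.36) = 0.36
¬R: Gödel ¬ of 0.5 = 0 (operand ≠ 0)
((P ∨ P) → ¬R): 0.36 > 0, so result = 0
(((Q ∨ (P ∨ P)) ∨ ((S → R) → ¬Q)) ∨ ((P ∨ P) → ¬R)) = max(0.48, 0) = 0.48
(P → R): 0.36 ≤ 0.5, so result = 1
(R ∧ (P → R)) = min(0.5, 1) = 0.5
((((Q ∨ (P ∨ P)) ∨ ((S → R) → ¬Q)) ∨ ((P ∨ P) → ¬R)) ∧ (R ∧ (P → R))) = min(0.48, 0.5) = 0.48
(((((Q ∨ (P ∨ P)) ∨ ((S → R) → ¬Q)) ∨ ((P ∨ P) → ¬R)) ∧ (R ∧ (P → R))) ∧ P) = min(0.48, 0.36) = 0.36

0.36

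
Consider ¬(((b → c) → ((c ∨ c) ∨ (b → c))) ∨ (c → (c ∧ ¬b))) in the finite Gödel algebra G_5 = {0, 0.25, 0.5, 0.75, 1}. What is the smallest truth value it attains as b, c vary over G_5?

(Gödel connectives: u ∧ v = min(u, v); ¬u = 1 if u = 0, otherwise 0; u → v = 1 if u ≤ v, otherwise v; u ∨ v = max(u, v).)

The minimum is attained at b = 0, c = 0:
  (b → c): 0 ≤ 0, so result = 1
  (c ∨ c) = max(0, 0) = 0
  (b → c): 0 ≤ 0, so result = 1
  ((c ∨ c) ∨ (b → c)) = max(0, 1) = 1
  ((b → c) → ((c ∨ c) ∨ (b → c))): 1 ≤ 1, so result = 1
  ¬b: Gödel ¬ of 0 = 1 (operand is 0)
  (c ∧ ¬b) = min(0, 1) = 0
  (c → (c ∧ ¬b)): 0 ≤ 0, so result = 1
  (((b → c) → ((c ∨ c) ∨ (b → c))) ∨ (c → (c ∧ ¬b))) = max(1, 1) = 1
  ¬(((b → c) → ((c ∨ c) ∨ (b → c))) ∨ (c → (c ∧ ¬b))): Gödel ¬ of 1 = 0 (operand ≠ 0)
Checking all 25 assignments confirms none give a value below 0.00.

0.00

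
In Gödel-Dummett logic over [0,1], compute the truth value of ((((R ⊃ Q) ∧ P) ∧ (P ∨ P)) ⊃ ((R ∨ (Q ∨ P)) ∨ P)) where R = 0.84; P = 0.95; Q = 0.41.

1.00

(R ⊃ Q): 0.84 > 0.41, so result = 0.41
((R ⊃ Q) ∧ P) = min(0.41, 0.95) = 0.41
(P ∨ P) = max(0.95, 0.95) = 0.95
(((R ⊃ Q) ∧ P) ∧ (P ∨ P)) = min(0.41, 0.95) = 0.41
(Q ∨ P) = max(0.41, 0.95) = 0.95
(R ∨ (Q ∨ P)) = max(0.84, 0.95) = 0.95
((R ∨ (Q ∨ P)) ∨ P) = max(0.95, 0.95) = 0.95
((((R ⊃ Q) ∧ P) ∧ (P ∨ P)) ⊃ ((R ∨ (Q ∨ P)) ∨ P)): 0.41 ≤ 0.95, so result = 1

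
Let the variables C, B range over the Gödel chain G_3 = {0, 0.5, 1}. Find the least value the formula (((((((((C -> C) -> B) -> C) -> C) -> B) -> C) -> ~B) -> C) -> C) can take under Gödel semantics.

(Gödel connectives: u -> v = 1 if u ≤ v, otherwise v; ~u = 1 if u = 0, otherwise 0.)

0.50

The minimum is attained at C = 0.5, B = 0.5:
  (C -> C): 0.5 ≤ 0.5, so result = 1
  ((C -> C) -> B): 1 > 0.5, so result = 0.5
  (((C -> C) -> B) -> C): 0.5 ≤ 0.5, so result = 1
  ((((C -> C) -> B) -> C) -> C): 1 > 0.5, so result = 0.5
  (((((C -> C) -> B) -> C) -> C) -> B): 0.5 ≤ 0.5, so result = 1
  ((((((C -> C) -> B) -> C) -> C) -> B) -> C): 1 > 0.5, so result = 0.5
  ~B: Gödel ¬ of 0.5 = 0 (operand ≠ 0)
  (((((((C -> C) -> B) -> C) -> C) -> B) -> C) -> ~B): 0.5 > 0, so result = 0
  ((((((((C -> C) -> B) -> C) -> C) -> B) -> C) -> ~B) -> C): 0 ≤ 0.5, so result = 1
  (((((((((C -> C) -> B) -> C) -> C) -> B) -> C) -> ~B) -> C) -> C): 1 > 0.5, so result = 0.5
Checking all 9 assignments confirms none give a value below 0.50.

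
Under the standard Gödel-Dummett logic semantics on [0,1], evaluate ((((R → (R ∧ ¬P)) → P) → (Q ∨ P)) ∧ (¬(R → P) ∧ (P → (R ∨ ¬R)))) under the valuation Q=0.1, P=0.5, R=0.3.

0.00

¬P: Gödel ¬ of 0.5 = 0 (operand ≠ 0)
(R ∧ ¬P) = min(0.3, 0) = 0
(R → (R ∧ ¬P)): 0.3 > 0, so result = 0
((R → (R ∧ ¬P)) → P): 0 ≤ 0.5, so result = 1
(Q ∨ P) = max(0.1, 0.5) = 0.5
(((R → (R ∧ ¬P)) → P) → (Q ∨ P)): 1 > 0.5, so result = 0.5
(R → P): 0.3 ≤ 0.5, so result = 1
¬(R → P): Gödel ¬ of 1 = 0 (operand ≠ 0)
¬R: Gödel ¬ of 0.3 = 0 (operand ≠ 0)
(R ∨ ¬R) = max(0.3, 0) = 0.3
(P → (R ∨ ¬R)): 0.5 > 0.3, so result = 0.3
(¬(R → P) ∧ (P → (R ∨ ¬R))) = min(0, 0.3) = 0
((((R → (R ∧ ¬P)) → P) → (Q ∨ P)) ∧ (¬(R → P) ∧ (P → (R ∨ ¬R)))) = min(0.5, 0) = 0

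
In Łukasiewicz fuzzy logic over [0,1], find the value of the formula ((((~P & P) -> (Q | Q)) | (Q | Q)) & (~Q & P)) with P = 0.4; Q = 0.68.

0.32

~P: Łukasiewicz ¬ gives 1 − 0.4 = 0.6
(~P & P) = min(0.6, 0.4) = 0.4
(Q | Q) = max(0.68, 0.68) = 0.68
((~P & P) -> (Q | Q)): min(1, 1 − 0.4 + 0.68) = 1
(Q | Q) = max(0.68, 0.68) = 0.68
(((~P & P) -> (Q | Q)) | (Q | Q)) = max(1, 0.68) = 1
~Q: Łukasiewicz ¬ gives 1 − 0.68 = 0.32
(~Q & P) = min(0.32, 0.4) = 0.32
((((~P & P) -> (Q | Q)) | (Q | Q)) & (~Q & P)) = min(1, 0.32) = 0.32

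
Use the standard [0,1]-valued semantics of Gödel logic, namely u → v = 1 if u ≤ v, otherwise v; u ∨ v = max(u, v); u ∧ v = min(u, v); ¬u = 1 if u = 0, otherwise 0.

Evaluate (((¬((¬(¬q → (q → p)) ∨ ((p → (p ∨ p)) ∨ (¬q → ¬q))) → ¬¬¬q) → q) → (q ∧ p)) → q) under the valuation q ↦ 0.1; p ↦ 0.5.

¬q: Gödel ¬ of 0.1 = 0 (operand ≠ 0)
(q → p): 0.1 ≤ 0.5, so result = 1
(¬q → (q → p)): 0 ≤ 1, so result = 1
¬(¬q → (q → p)): Gödel ¬ of 1 = 0 (operand ≠ 0)
(p ∨ p) = max(0.5, 0.5) = 0.5
(p → (p ∨ p)): 0.5 ≤ 0.5, so result = 1
¬q: Gödel ¬ of 0.1 = 0 (operand ≠ 0)
¬q: Gödel ¬ of 0.1 = 0 (operand ≠ 0)
(¬q → ¬q): 0 ≤ 0, so result = 1
((p → (p ∨ p)) ∨ (¬q → ¬q)) = max(1, 1) = 1
(¬(¬q → (q → p)) ∨ ((p → (p ∨ p)) ∨ (¬q → ¬q))) = max(0, 1) = 1
¬q: Gödel ¬ of 0.1 = 0 (operand ≠ 0)
¬¬q: Gödel ¬ of 0 = 1 (operand is 0)
¬¬¬q: Gödel ¬ of 1 = 0 (operand ≠ 0)
((¬(¬q → (q → p)) ∨ ((p → (p ∨ p)) ∨ (¬q → ¬q))) → ¬¬¬q): 1 > 0, so result = 0
¬((¬(¬q → (q → p)) ∨ ((p → (p ∨ p)) ∨ (¬q → ¬q))) → ¬¬¬q): Gödel ¬ of 0 = 1 (operand is 0)
(¬((¬(¬q → (q → p)) ∨ ((p → (p ∨ p)) ∨ (¬q → ¬q))) → ¬¬¬q) → q): 1 > 0.1, so result = 0.1
(q ∧ p) = min(0.1, 0.5) = 0.1
((¬((¬(¬q → (q → p)) ∨ ((p → (p ∨ p)) ∨ (¬q → ¬q))) → ¬¬¬q) → q) → (q ∧ p)): 0.1 ≤ 0.1, so result = 1
(((¬((¬(¬q → (q → p)) ∨ ((p → (p ∨ p)) ∨ (¬q → ¬q))) → ¬¬¬q) → q) → (q ∧ p)) → q): 1 > 0.1, so result = 0.1

0.10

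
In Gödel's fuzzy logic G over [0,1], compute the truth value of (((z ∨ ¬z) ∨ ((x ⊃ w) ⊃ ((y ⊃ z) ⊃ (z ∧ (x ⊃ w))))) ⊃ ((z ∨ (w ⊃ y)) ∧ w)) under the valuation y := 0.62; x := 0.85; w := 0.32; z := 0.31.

0.32

¬z: Gödel ¬ of 0.31 = 0 (operand ≠ 0)
(z ∨ ¬z) = max(0.31, 0) = 0.31
(x ⊃ w): 0.85 > 0.32, so result = 0.32
(y ⊃ z): 0.62 > 0.31, so result = 0.31
(x ⊃ w): 0.85 > 0.32, so result = 0.32
(z ∧ (x ⊃ w)) = min(0.31, 0.32) = 0.31
((y ⊃ z) ⊃ (z ∧ (x ⊃ w))): 0.31 ≤ 0.31, so result = 1
((x ⊃ w) ⊃ ((y ⊃ z) ⊃ (z ∧ (x ⊃ w)))): 0.32 ≤ 1, so result = 1
((z ∨ ¬z) ∨ ((x ⊃ w) ⊃ ((y ⊃ z) ⊃ (z ∧ (x ⊃ w))))) = max(0.31, 1) = 1
(w ⊃ y): 0.32 ≤ 0.62, so result = 1
(z ∨ (w ⊃ y)) = max(0.31, 1) = 1
((z ∨ (w ⊃ y)) ∧ w) = min(1, 0.32) = 0.32
(((z ∨ ¬z) ∨ ((x ⊃ w) ⊃ ((y ⊃ z) ⊃ (z ∧ (x ⊃ w))))) ⊃ ((z ∨ (w ⊃ y)) ∧ w)): 1 > 0.32, so result = 0.32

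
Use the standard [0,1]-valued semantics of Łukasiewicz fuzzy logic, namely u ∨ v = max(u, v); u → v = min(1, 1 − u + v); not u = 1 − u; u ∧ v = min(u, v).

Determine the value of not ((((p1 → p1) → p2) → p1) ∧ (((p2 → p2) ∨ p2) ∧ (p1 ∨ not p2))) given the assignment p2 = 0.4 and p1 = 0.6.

(p1 → p1): min(1, 1 − 0.6 + 0.6) = 1
((p1 → p1) → p2): min(1, 1 − 1 + 0.4) = 0.4
(((p1 → p1) → p2) → p1): min(1, 1 − 0.4 + 0.6) = 1
(p2 → p2): min(1, 1 − 0.4 + 0.4) = 1
((p2 → p2) ∨ p2) = max(1, 0.4) = 1
not p2: Łukasiewicz ¬ gives 1 − 0.4 = 0.6
(p1 ∨ not p2) = max(0.6, 0.6) = 0.6
(((p2 → p2) ∨ p2) ∧ (p1 ∨ not p2)) = min(1, 0.6) = 0.6
((((p1 → p1) → p2) → p1) ∧ (((p2 → p2) ∨ p2) ∧ (p1 ∨ not p2))) = min(1, 0.6) = 0.6
not ((((p1 → p1) → p2) → p1) ∧ (((p2 → p2) ∨ p2) ∧ (p1 ∨ not p2))): Łukasiewicz ¬ gives 1 − 0.6 = 0.4

0.40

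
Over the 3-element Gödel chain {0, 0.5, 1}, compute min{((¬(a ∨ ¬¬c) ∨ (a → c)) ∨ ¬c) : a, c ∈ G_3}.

0.50

The minimum is attained at a = 1, c = 0.5:
  ¬c: Gödel ¬ of 0.5 = 0 (operand ≠ 0)
  ¬¬c: Gödel ¬ of 0 = 1 (operand is 0)
  (a ∨ ¬¬c) = max(1, 1) = 1
  ¬(a ∨ ¬¬c): Gödel ¬ of 1 = 0 (operand ≠ 0)
  (a → c): 1 > 0.5, so result = 0.5
  (¬(a ∨ ¬¬c) ∨ (a → c)) = max(0, 0.5) = 0.5
  ¬c: Gödel ¬ of 0.5 = 0 (operand ≠ 0)
  ((¬(a ∨ ¬¬c) ∨ (a → c)) ∨ ¬c) = max(0.5, 0) = 0.5
Checking all 9 assignments confirms none give a value below 0.50.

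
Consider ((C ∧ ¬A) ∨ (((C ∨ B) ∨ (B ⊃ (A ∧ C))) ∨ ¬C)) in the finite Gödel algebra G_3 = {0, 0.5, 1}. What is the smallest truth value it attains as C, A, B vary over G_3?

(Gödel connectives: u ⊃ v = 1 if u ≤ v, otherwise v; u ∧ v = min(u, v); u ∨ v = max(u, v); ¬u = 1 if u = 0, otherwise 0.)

0.50

The minimum is attained at C = 0.5, A = 0, B = 0.5:
  ¬A: Gödel ¬ of 0 = 1 (operand is 0)
  (C ∧ ¬A) = min(0.5, 1) = 0.5
  (C ∨ B) = max(0.5, 0.5) = 0.5
  (A ∧ C) = min(0, 0.5) = 0
  (B ⊃ (A ∧ C)): 0.5 > 0, so result = 0
  ((C ∨ B) ∨ (B ⊃ (A ∧ C))) = max(0.5, 0) = 0.5
  ¬C: Gödel ¬ of 0.5 = 0 (operand ≠ 0)
  (((C ∨ B) ∨ (B ⊃ (A ∧ C))) ∨ ¬C) = max(0.5, 0) = 0.5
  ((C ∧ ¬A) ∨ (((C ∨ B) ∨ (B ⊃ (A ∧ C))) ∨ ¬C)) = max(0.5, 0.5) = 0.5
Checking all 27 assignments confirms none give a value below 0.50.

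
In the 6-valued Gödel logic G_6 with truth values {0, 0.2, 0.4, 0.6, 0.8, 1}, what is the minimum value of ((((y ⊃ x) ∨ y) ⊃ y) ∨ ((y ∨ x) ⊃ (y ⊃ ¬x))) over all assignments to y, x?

0.20

The minimum is attained at y = 0.2, x = 0.2:
  (y ⊃ x): 0.2 ≤ 0.2, so result = 1
  ((y ⊃ x) ∨ y) = max(1, 0.2) = 1
  (((y ⊃ x) ∨ y) ⊃ y): 1 > 0.2, so result = 0.2
  (y ∨ x) = max(0.2, 0.2) = 0.2
  ¬x: Gödel ¬ of 0.2 = 0 (operand ≠ 0)
  (y ⊃ ¬x): 0.2 > 0, so result = 0
  ((y ∨ x) ⊃ (y ⊃ ¬x)): 0.2 > 0, so result = 0
  ((((y ⊃ x) ∨ y) ⊃ y) ∨ ((y ∨ x) ⊃ (y ⊃ ¬x))) = max(0.2, 0) = 0.2
Checking all 36 assignments confirms none give a value below 0.20.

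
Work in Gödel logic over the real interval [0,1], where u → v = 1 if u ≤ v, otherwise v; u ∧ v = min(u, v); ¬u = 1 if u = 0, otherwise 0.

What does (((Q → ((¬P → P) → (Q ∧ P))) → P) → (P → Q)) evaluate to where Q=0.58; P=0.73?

0.58

¬P: Gödel ¬ of 0.73 = 0 (operand ≠ 0)
(¬P → P): 0 ≤ 0.73, so result = 1
(Q ∧ P) = min(0.58, 0.73) = 0.58
((¬P → P) → (Q ∧ P)): 1 > 0.58, so result = 0.58
(Q → ((¬P → P) → (Q ∧ P))): 0.58 ≤ 0.58, so result = 1
((Q → ((¬P → P) → (Q ∧ P))) → P): 1 > 0.73, so result = 0.73
(P → Q): 0.73 > 0.58, so result = 0.58
(((Q → ((¬P → P) → (Q ∧ P))) → P) → (P → Q)): 0.73 > 0.58, so result = 0.58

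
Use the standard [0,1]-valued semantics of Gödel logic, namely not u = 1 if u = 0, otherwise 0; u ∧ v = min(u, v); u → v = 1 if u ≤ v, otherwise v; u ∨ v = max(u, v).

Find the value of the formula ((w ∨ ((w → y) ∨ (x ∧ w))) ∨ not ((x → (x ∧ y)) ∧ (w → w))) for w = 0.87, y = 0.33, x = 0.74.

(w → y): 0.87 > 0.33, so result = 0.33
(x ∧ w) = min(0.74, 0.87) = 0.74
((w → y) ∨ (x ∧ w)) = max(0.33, 0.74) = 0.74
(w ∨ ((w → y) ∨ (x ∧ w))) = max(0.87, 0.74) = 0.87
(x ∧ y) = min(0.74, 0.33) = 0.33
(x → (x ∧ y)): 0.74 > 0.33, so result = 0.33
(w → w): 0.87 ≤ 0.87, so result = 1
((x → (x ∧ y)) ∧ (w → w)) = min(0.33, 1) = 0.33
not ((x → (x ∧ y)) ∧ (w → w)): Gödel ¬ of 0.33 = 0 (operand ≠ 0)
((w ∨ ((w → y) ∨ (x ∧ w))) ∨ not ((x → (x ∧ y)) ∧ (w → w))) = max(0.87, 0) = 0.87

0.87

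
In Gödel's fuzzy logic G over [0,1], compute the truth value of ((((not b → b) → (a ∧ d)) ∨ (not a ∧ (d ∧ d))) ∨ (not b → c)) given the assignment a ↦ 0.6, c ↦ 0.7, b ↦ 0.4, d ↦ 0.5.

not b: Gödel ¬ of 0.4 = 0 (operand ≠ 0)
(not b → b): 0 ≤ 0.4, so result = 1
(a ∧ d) = min(0.6, 0.5) = 0.5
((not b → b) → (a ∧ d)): 1 > 0.5, so result = 0.5
not a: Gödel ¬ of 0.6 = 0 (operand ≠ 0)
(d ∧ d) = min(0.5, 0.5) = 0.5
(not a ∧ (d ∧ d)) = min(0, 0.5) = 0
(((not b → b) → (a ∧ d)) ∨ (not a ∧ (d ∧ d))) = max(0.5, 0) = 0.5
not b: Gödel ¬ of 0.4 = 0 (operand ≠ 0)
(not b → c): 0 ≤ 0.7, so result = 1
((((not b → b) → (a ∧ d)) ∨ (not a ∧ (d ∧ d))) ∨ (not b → c)) = max(0.5, 1) = 1

1.00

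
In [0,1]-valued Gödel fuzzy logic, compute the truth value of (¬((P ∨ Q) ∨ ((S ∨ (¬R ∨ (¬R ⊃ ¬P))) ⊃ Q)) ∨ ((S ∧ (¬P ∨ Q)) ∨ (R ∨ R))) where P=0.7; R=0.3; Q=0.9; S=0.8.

(P ∨ Q) = max(0.7, 0.9) = 0.9
¬R: Gödel ¬ of 0.3 = 0 (operand ≠ 0)
¬R: Gödel ¬ of 0.3 = 0 (operand ≠ 0)
¬P: Gödel ¬ of 0.7 = 0 (operand ≠ 0)
(¬R ⊃ ¬P): 0 ≤ 0, so result = 1
(¬R ∨ (¬R ⊃ ¬P)) = max(0, 1) = 1
(S ∨ (¬R ∨ (¬R ⊃ ¬P))) = max(0.8, 1) = 1
((S ∨ (¬R ∨ (¬R ⊃ ¬P))) ⊃ Q): 1 > 0.9, so result = 0.9
((P ∨ Q) ∨ ((S ∨ (¬R ∨ (¬R ⊃ ¬P))) ⊃ Q)) = max(0.9, 0.9) = 0.9
¬((P ∨ Q) ∨ ((S ∨ (¬R ∨ (¬R ⊃ ¬P))) ⊃ Q)): Gödel ¬ of 0.9 = 0 (operand ≠ 0)
¬P: Gödel ¬ of 0.7 = 0 (operand ≠ 0)
(¬P ∨ Q) = max(0, 0.9) = 0.9
(S ∧ (¬P ∨ Q)) = min(0.8, 0.9) = 0.8
(R ∨ R) = max(0.3, 0.3) = 0.3
((S ∧ (¬P ∨ Q)) ∨ (R ∨ R)) = max(0.8, 0.3) = 0.8
(¬((P ∨ Q) ∨ ((S ∨ (¬R ∨ (¬R ⊃ ¬P))) ⊃ Q)) ∨ ((S ∧ (¬P ∨ Q)) ∨ (R ∨ R))) = max(0, 0.8) = 0.8

0.80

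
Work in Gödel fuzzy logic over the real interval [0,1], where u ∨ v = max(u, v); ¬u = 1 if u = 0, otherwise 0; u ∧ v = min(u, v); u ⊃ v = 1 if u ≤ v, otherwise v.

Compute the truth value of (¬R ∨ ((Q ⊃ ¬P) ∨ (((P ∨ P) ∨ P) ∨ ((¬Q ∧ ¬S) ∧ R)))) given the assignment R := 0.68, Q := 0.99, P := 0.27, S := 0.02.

0.27

¬R: Gödel ¬ of 0.68 = 0 (operand ≠ 0)
¬P: Gödel ¬ of 0.27 = 0 (operand ≠ 0)
(Q ⊃ ¬P): 0.99 > 0, so result = 0
(P ∨ P) = max(0.27, 0.27) = 0.27
((P ∨ P) ∨ P) = max(0.27, 0.27) = 0.27
¬Q: Gödel ¬ of 0.99 = 0 (operand ≠ 0)
¬S: Gödel ¬ of 0.02 = 0 (operand ≠ 0)
(¬Q ∧ ¬S) = min(0, 0) = 0
((¬Q ∧ ¬S) ∧ R) = min(0, 0.68) = 0
(((P ∨ P) ∨ P) ∨ ((¬Q ∧ ¬S) ∧ R)) = max(0.27, 0) = 0.27
((Q ⊃ ¬P) ∨ (((P ∨ P) ∨ P) ∨ ((¬Q ∧ ¬S) ∧ R))) = max(0, 0.27) = 0.27
(¬R ∨ ((Q ⊃ ¬P) ∨ (((P ∨ P) ∨ P) ∨ ((¬Q ∧ ¬S) ∧ R)))) = max(0, 0.27) = 0.27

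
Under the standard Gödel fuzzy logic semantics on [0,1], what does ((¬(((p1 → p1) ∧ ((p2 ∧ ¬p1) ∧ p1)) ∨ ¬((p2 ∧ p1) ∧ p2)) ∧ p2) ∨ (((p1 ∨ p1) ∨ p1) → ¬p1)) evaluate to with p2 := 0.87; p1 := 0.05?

(p1 → p1): 0.05 ≤ 0.05, so result = 1
¬p1: Gödel ¬ of 0.05 = 0 (operand ≠ 0)
(p2 ∧ ¬p1) = min(0.87, 0) = 0
((p2 ∧ ¬p1) ∧ p1) = min(0, 0.05) = 0
((p1 → p1) ∧ ((p2 ∧ ¬p1) ∧ p1)) = min(1, 0) = 0
(p2 ∧ p1) = min(0.87, 0.05) = 0.05
((p2 ∧ p1) ∧ p2) = min(0.05, 0.87) = 0.05
¬((p2 ∧ p1) ∧ p2): Gödel ¬ of 0.05 = 0 (operand ≠ 0)
(((p1 → p1) ∧ ((p2 ∧ ¬p1) ∧ p1)) ∨ ¬((p2 ∧ p1) ∧ p2)) = max(0, 0) = 0
¬(((p1 → p1) ∧ ((p2 ∧ ¬p1) ∧ p1)) ∨ ¬((p2 ∧ p1) ∧ p2)): Gödel ¬ of 0 = 1 (operand is 0)
(¬(((p1 → p1) ∧ ((p2 ∧ ¬p1) ∧ p1)) ∨ ¬((p2 ∧ p1) ∧ p2)) ∧ p2) = min(1, 0.87) = 0.87
(p1 ∨ p1) = max(0.05, 0.05) = 0.05
((p1 ∨ p1) ∨ p1) = max(0.05, 0.05) = 0.05
¬p1: Gödel ¬ of 0.05 = 0 (operand ≠ 0)
(((p1 ∨ p1) ∨ p1) → ¬p1): 0.05 > 0, so result = 0
((¬(((p1 → p1) ∧ ((p2 ∧ ¬p1) ∧ p1)) ∨ ¬((p2 ∧ p1) ∧ p2)) ∧ p2) ∨ (((p1 ∨ p1) ∨ p1) → ¬p1)) = max(0.87, 0) = 0.87

0.87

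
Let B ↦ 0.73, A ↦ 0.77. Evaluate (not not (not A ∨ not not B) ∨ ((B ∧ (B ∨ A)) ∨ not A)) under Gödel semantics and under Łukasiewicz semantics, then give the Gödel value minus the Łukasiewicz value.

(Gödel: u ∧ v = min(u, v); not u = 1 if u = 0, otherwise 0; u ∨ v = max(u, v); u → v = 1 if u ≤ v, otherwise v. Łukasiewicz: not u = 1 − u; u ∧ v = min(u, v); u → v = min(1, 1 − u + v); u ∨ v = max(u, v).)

0.27

Gödel evaluation:
  not A: Gödel ¬ of 0.77 = 0 (operand ≠ 0)
  not B: Gödel ¬ of 0.73 = 0 (operand ≠ 0)
  not not B: Gödel ¬ of 0 = 1 (operand is 0)
  (not A ∨ not not B) = max(0, 1) = 1
  not (not A ∨ not not B): Gödel ¬ of 1 = 0 (operand ≠ 0)
  not not (not A ∨ not not B): Gödel ¬ of 0 = 1 (operand is 0)
  (B ∨ A) = max(0.73, 0.77) = 0.77
  (B ∧ (B ∨ A)) = min(0.73, 0.77) = 0.73
  not A: Gödel ¬ of 0.77 = 0 (operand ≠ 0)
  ((B ∧ (B ∨ A)) ∨ not A) = max(0.73, 0) = 0.73
  (not not (not A ∨ not not B) ∨ ((B ∧ (B ∨ A)) ∨ not A)) = max(1, 0.73) = 1
  Gödel value = 1
Łukasiewicz evaluation:
  not A: Łukasiewicz ¬ gives 1 − 0.77 = 0.23
  not B: Łukasiewicz ¬ gives 1 − 0.73 = 0.27
  not not B: Łukasiewicz ¬ gives 1 − 0.27 = 0.73
  (not A ∨ not not B) = max(0.23, 0.73) = 0.73
  not (not A ∨ not not B): Łukasiewicz ¬ gives 1 − 0.73 = 0.27
  not not (not A ∨ not not B): Łukasiewicz ¬ gives 1 − 0.27 = 0.73
  (B ∨ A) = max(0.73, 0.77) = 0.77
  (B ∧ (B ∨ A)) = min(0.73, 0.77) = 0.73
  not A: Łukasiewicz ¬ gives 1 − 0.77 = 0.23
  ((B ∧ (B ∨ A)) ∨ not A) = max(0.73, 0.23) = 0.73
  (not not (not A ∨ not not B) ∨ ((B ∧ (B ∨ A)) ∨ not A)) = max(0.73, 0.73) = 0.73
  Łukasiewicz value = 0.73
Difference: 1 − 0.73 = 0.27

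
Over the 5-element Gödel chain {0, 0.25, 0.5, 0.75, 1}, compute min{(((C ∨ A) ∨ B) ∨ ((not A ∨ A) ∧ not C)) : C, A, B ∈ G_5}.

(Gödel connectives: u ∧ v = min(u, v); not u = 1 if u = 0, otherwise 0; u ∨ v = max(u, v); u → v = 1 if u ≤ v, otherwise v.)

0.25

The minimum is attained at C = 0, A = 0.25, B = 0:
  (C ∨ A) = max(0, 0.25) = 0.25
  ((C ∨ A) ∨ B) = max(0.25, 0) = 0.25
  not A: Gödel ¬ of 0.25 = 0 (operand ≠ 0)
  (not A ∨ A) = max(0, 0.25) = 0.25
  not C: Gödel ¬ of 0 = 1 (operand is 0)
  ((not A ∨ A) ∧ not C) = min(0.25, 1) = 0.25
  (((C ∨ A) ∨ B) ∨ ((not A ∨ A) ∧ not C)) = max(0.25, 0.25) = 0.25
Checking all 125 assignments confirms none give a value below 0.25.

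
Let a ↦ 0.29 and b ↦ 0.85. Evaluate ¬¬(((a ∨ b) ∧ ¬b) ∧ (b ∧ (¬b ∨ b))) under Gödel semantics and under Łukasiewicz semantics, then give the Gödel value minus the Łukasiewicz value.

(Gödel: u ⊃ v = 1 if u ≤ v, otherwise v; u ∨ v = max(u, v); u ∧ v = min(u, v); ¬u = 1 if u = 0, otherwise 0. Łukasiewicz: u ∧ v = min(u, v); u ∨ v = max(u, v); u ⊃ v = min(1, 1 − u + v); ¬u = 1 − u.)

Gödel evaluation:
  (a ∨ b) = max(0.29, 0.85) = 0.85
  ¬b: Gödel ¬ of 0.85 = 0 (operand ≠ 0)
  ((a ∨ b) ∧ ¬b) = min(0.85, 0) = 0
  ¬b: Gödel ¬ of 0.85 = 0 (operand ≠ 0)
  (¬b ∨ b) = max(0, 0.85) = 0.85
  (b ∧ (¬b ∨ b)) = min(0.85, 0.85) = 0.85
  (((a ∨ b) ∧ ¬b) ∧ (b ∧ (¬b ∨ b))) = min(0, 0.85) = 0
  ¬(((a ∨ b) ∧ ¬b) ∧ (b ∧ (¬b ∨ b))): Gödel ¬ of 0 = 1 (operand is 0)
  ¬¬(((a ∨ b) ∧ ¬b) ∧ (b ∧ (¬b ∨ b))): Gödel ¬ of 1 = 0 (operand ≠ 0)
  Gödel value = 0
Łukasiewicz evaluation:
  (a ∨ b) = max(0.29, 0.85) = 0.85
  ¬b: Łukasiewicz ¬ gives 1 − 0.85 = 0.15
  ((a ∨ b) ∧ ¬b) = min(0.85, 0.15) = 0.15
  ¬b: Łukasiewicz ¬ gives 1 − 0.85 = 0.15
  (¬b ∨ b) = max(0.15, 0.85) = 0.85
  (b ∧ (¬b ∨ b)) = min(0.85, 0.85) = 0.85
  (((a ∨ b) ∧ ¬b) ∧ (b ∧ (¬b ∨ b))) = min(0.15, 0.85) = 0.15
  ¬(((a ∨ b) ∧ ¬b) ∧ (b ∧ (¬b ∨ b))): Łukasiewicz ¬ gives 1 − 0.15 = 0.85
  ¬¬(((a ∨ b) ∧ ¬b) ∧ (b ∧ (¬b ∨ b))): Łukasiewicz ¬ gives 1 − 0.85 = 0.15
  Łukasiewicz value = 0.15
Difference: 0 − 0.15 = -0.15

-0.15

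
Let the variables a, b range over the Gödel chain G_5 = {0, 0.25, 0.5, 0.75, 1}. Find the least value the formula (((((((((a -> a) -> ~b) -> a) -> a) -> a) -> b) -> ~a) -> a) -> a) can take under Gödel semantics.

The minimum is attained at a = 0.25, b = 0.25:
  (a -> a): 0.25 ≤ 0.25, so result = 1
  ~b: Gödel ¬ of 0.25 = 0 (operand ≠ 0)
  ((a -> a) -> ~b): 1 > 0, so result = 0
  (((a -> a) -> ~b) -> a): 0 ≤ 0.25, so result = 1
  ((((a -> a) -> ~b) -> a) -> a): 1 > 0.25, so result = 0.25
  (((((a -> a) -> ~b) -> a) -> a) -> a): 0.25 ≤ 0.25, so result = 1
  ((((((a -> a) -> ~b) -> a) -> a) -> a) -> b): 1 > 0.25, so result = 0.25
  ~a: Gödel ¬ of 0.25 = 0 (operand ≠ 0)
  (((((((a -> a) -> ~b) -> a) -> a) -> a) -> b) -> ~a): 0.25 > 0, so result = 0
  ((((((((a -> a) -> ~b) -> a) -> a) -> a) -> b) -> ~a) -> a): 0 ≤ 0.25, so result = 1
  (((((((((a -> a) -> ~b) -> a) -> a) -> a) -> b) -> ~a) -> a) -> a): 1 > 0.25, so result = 0.25
Checking all 25 assignments confirms none give a value below 0.25.

0.25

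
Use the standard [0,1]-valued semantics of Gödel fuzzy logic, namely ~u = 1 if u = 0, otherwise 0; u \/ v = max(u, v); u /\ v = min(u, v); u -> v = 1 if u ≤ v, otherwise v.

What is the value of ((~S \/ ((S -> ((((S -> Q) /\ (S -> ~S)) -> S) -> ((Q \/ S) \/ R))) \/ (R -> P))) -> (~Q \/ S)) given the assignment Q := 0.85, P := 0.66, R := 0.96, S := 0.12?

~S: Gödel ¬ of 0.12 = 0 (operand ≠ 0)
(S -> Q): 0.12 ≤ 0.85, so result = 1
~S: Gödel ¬ of 0.12 = 0 (operand ≠ 0)
(S -> ~S): 0.12 > 0, so result = 0
((S -> Q) /\ (S -> ~S)) = min(1, 0) = 0
(((S -> Q) /\ (S -> ~S)) -> S): 0 ≤ 0.12, so result = 1
(Q \/ S) = max(0.85, 0.12) = 0.85
((Q \/ S) \/ R) = max(0.85, 0.96) = 0.96
((((S -> Q) /\ (S -> ~S)) -> S) -> ((Q \/ S) \/ R)): 1 > 0.96, so result = 0.96
(S -> ((((S -> Q) /\ (S -> ~S)) -> S) -> ((Q \/ S) \/ R))): 0.12 ≤ 0.96, so result = 1
(R -> P): 0.96 > 0.66, so result = 0.66
((S -> ((((S -> Q) /\ (S -> ~S)) -> S) -> ((Q \/ S) \/ R))) \/ (R -> P)) = max(1, 0.66) = 1
(~S \/ ((S -> ((((S -> Q) /\ (S -> ~S)) -> S) -> ((Q \/ S) \/ R))) \/ (R -> P))) = max(0, 1) = 1
~Q: Gödel ¬ of 0.85 = 0 (operand ≠ 0)
(~Q \/ S) = max(0, 0.12) = 0.12
((~S \/ ((S -> ((((S -> Q) /\ (S -> ~S)) -> S) -> ((Q \/ S) \/ R))) \/ (R -> P))) -> (~Q \/ S)): 1 > 0.12, so result = 0.12

0.12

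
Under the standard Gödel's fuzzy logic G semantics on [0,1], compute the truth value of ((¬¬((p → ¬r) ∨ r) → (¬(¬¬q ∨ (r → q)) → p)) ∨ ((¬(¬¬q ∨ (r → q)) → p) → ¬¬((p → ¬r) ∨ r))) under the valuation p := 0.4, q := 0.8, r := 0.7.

1.00

¬r: Gödel ¬ of 0.7 = 0 (operand ≠ 0)
(p → ¬r): 0.4 > 0, so result = 0
((p → ¬r) ∨ r) = max(0, 0.7) = 0.7
¬((p → ¬r) ∨ r): Gödel ¬ of 0.7 = 0 (operand ≠ 0)
¬¬((p → ¬r) ∨ r): Gödel ¬ of 0 = 1 (operand is 0)
¬q: Gödel ¬ of 0.8 = 0 (operand ≠ 0)
¬¬q: Gödel ¬ of 0 = 1 (operand is 0)
(r → q): 0.7 ≤ 0.8, so result = 1
(¬¬q ∨ (r → q)) = max(1, 1) = 1
¬(¬¬q ∨ (r → q)): Gödel ¬ of 1 = 0 (operand ≠ 0)
(¬(¬¬q ∨ (r → q)) → p): 0 ≤ 0.4, so result = 1
(¬¬((p → ¬r) ∨ r) → (¬(¬¬q ∨ (r → q)) → p)): 1 ≤ 1, so result = 1
¬q: Gödel ¬ of 0.8 = 0 (operand ≠ 0)
¬¬q: Gödel ¬ of 0 = 1 (operand is 0)
(r → q): 0.7 ≤ 0.8, so result = 1
(¬¬q ∨ (r → q)) = max(1, 1) = 1
¬(¬¬q ∨ (r → q)): Gödel ¬ of 1 = 0 (operand ≠ 0)
(¬(¬¬q ∨ (r → q)) → p): 0 ≤ 0.4, so result = 1
¬r: Gödel ¬ of 0.7 = 0 (operand ≠ 0)
(p → ¬r): 0.4 > 0, so result = 0
((p → ¬r) ∨ r) = max(0, 0.7) = 0.7
¬((p → ¬r) ∨ r): Gödel ¬ of 0.7 = 0 (operand ≠ 0)
¬¬((p → ¬r) ∨ r): Gödel ¬ of 0 = 1 (operand is 0)
((¬(¬¬q ∨ (r → q)) → p) → ¬¬((p → ¬r) ∨ r)): 1 ≤ 1, so result = 1
((¬¬((p → ¬r) ∨ r) → (¬(¬¬q ∨ (r → q)) → p)) ∨ ((¬(¬¬q ∨ (r → q)) → p) → ¬¬((p → ¬r) ∨ r))) = max(1, 1) = 1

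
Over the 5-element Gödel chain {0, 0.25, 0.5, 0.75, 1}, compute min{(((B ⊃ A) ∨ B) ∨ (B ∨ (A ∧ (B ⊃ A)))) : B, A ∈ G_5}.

The minimum is attained at B = 0.25, A = 0:
  (B ⊃ A): 0.25 > 0, so result = 0
  ((B ⊃ A) ∨ B) = max(0, 0.25) = 0.25
  (B ⊃ A): 0.25 > 0, so result = 0
  (A ∧ (B ⊃ A)) = min(0, 0) = 0
  (B ∨ (A ∧ (B ⊃ A))) = max(0.25, 0) = 0.25
  (((B ⊃ A) ∨ B) ∨ (B ∨ (A ∧ (B ⊃ A)))) = max(0.25, 0.25) = 0.25
Checking all 25 assignments confirms none give a value below 0.25.

0.25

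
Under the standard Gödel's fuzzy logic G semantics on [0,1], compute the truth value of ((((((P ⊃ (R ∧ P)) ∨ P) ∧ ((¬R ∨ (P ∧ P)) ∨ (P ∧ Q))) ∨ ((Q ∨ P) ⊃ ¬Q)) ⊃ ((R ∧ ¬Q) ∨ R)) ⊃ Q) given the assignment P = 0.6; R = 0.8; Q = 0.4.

0.40

(R ∧ P) = min(0.8, 0.6) = 0.6
(P ⊃ (R ∧ P)): 0.6 ≤ 0.6, so result = 1
((P ⊃ (R ∧ P)) ∨ P) = max(1, 0.6) = 1
¬R: Gödel ¬ of 0.8 = 0 (operand ≠ 0)
(P ∧ P) = min(0.6, 0.6) = 0.6
(¬R ∨ (P ∧ P)) = max(0, 0.6) = 0.6
(P ∧ Q) = min(0.6, 0.4) = 0.4
((¬R ∨ (P ∧ P)) ∨ (P ∧ Q)) = max(0.6, 0.4) = 0.6
(((P ⊃ (R ∧ P)) ∨ P) ∧ ((¬R ∨ (P ∧ P)) ∨ (P ∧ Q))) = min(1, 0.6) = 0.6
(Q ∨ P) = max(0.4, 0.6) = 0.6
¬Q: Gödel ¬ of 0.4 = 0 (operand ≠ 0)
((Q ∨ P) ⊃ ¬Q): 0.6 > 0, so result = 0
((((P ⊃ (R ∧ P)) ∨ P) ∧ ((¬R ∨ (P ∧ P)) ∨ (P ∧ Q))) ∨ ((Q ∨ P) ⊃ ¬Q)) = max(0.6, 0) = 0.6
¬Q: Gödel ¬ of 0.4 = 0 (operand ≠ 0)
(R ∧ ¬Q) = min(0.8, 0) = 0
((R ∧ ¬Q) ∨ R) = max(0, 0.8) = 0.8
(((((P ⊃ (R ∧ P)) ∨ P) ∧ ((¬R ∨ (P ∧ P)) ∨ (P ∧ Q))) ∨ ((Q ∨ P) ⊃ ¬Q)) ⊃ ((R ∧ ¬Q) ∨ R)): 0.6 ≤ 0.8, so result = 1
((((((P ⊃ (R ∧ P)) ∨ P) ∧ ((¬R ∨ (P ∧ P)) ∨ (P ∧ Q))) ∨ ((Q ∨ P) ⊃ ¬Q)) ⊃ ((R ∧ ¬Q) ∨ R)) ⊃ Q): 1 > 0.4, so result = 0.4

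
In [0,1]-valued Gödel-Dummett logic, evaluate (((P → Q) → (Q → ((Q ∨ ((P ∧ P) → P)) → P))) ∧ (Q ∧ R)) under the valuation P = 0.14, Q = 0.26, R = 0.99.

0.14

(P → Q): 0.14 ≤ 0.26, so result = 1
(P ∧ P) = min(0.14, 0.14) = 0.14
((P ∧ P) → P): 0.14 ≤ 0.14, so result = 1
(Q ∨ ((P ∧ P) → P)) = max(0.26, 1) = 1
((Q ∨ ((P ∧ P) → P)) → P): 1 > 0.14, so result = 0.14
(Q → ((Q ∨ ((P ∧ P) → P)) → P)): 0.26 > 0.14, so result = 0.14
((P → Q) → (Q → ((Q ∨ ((P ∧ P) → P)) → P))): 1 > 0.14, so result = 0.14
(Q ∧ R) = min(0.26, 0.99) = 0.26
(((P → Q) → (Q → ((Q ∨ ((P ∧ P) → P)) → P))) ∧ (Q ∧ R)) = min(0.14, 0.26) = 0.14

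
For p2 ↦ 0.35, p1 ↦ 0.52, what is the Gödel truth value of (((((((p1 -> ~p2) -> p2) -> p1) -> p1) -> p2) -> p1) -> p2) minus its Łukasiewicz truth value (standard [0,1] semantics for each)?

-0.31

Gödel evaluation:
  ~p2: Gödel ¬ of 0.35 = 0 (operand ≠ 0)
  (p1 -> ~p2): 0.52 > 0, so result = 0
  ((p1 -> ~p2) -> p2): 0 ≤ 0.35, so result = 1
  (((p1 -> ~p2) -> p2) -> p1): 1 > 0.52, so result = 0.52
  ((((p1 -> ~p2) -> p2) -> p1) -> p1): 0.52 ≤ 0.52, so result = 1
  (((((p1 -> ~p2) -> p2) -> p1) -> p1) -> p2): 1 > 0.35, so result = 0.35
  ((((((p1 -> ~p2) -> p2) -> p1) -> p1) -> p2) -> p1): 0.35 ≤ 0.52, so result = 1
  (((((((p1 -> ~p2) -> p2) -> p1) -> p1) -> p2) -> p1) -> p2): 1 > 0.35, so result = 0.35
  Gödel value = 0.35
Łukasiewicz evaluation:
  ~p2: Łukasiewicz ¬ gives 1 − 0.35 = 0.65
  (p1 -> ~p2): min(1, 1 − 0.52 + 0.65) = 1
  ((p1 -> ~p2) -> p2): min(1, 1 − 1 + 0.35) = 0.35
  (((p1 -> ~p2) -> p2) -> p1): min(1, 1 − 0.35 + 0.52) = 1
  ((((p1 -> ~p2) -> p2) -> p1) -> p1): min(1, 1 − 1 + 0.52) = 0.52
  (((((p1 -> ~p2) -> p2) -> p1) -> p1) -> p2): min(1, 1 − 0.52 + 0.35) = 0.83
  ((((((p1 -> ~p2) -> p2) -> p1) -> p1) -> p2) -> p1): min(1, 1 − 0.83 + 0.52) = 0.69
  (((((((p1 -> ~p2) -> p2) -> p1) -> p1) -> p2) -> p1) -> p2): min(1, 1 − 0.69 + 0.35) = 0.66
  Łukasiewicz value = 0.66
Difference: 0.35 − 0.66 = -0.31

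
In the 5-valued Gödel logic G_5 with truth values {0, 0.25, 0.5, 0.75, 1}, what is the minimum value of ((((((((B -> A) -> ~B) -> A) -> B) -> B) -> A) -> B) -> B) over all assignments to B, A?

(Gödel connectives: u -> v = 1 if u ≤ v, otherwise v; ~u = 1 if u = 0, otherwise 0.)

0.25

The minimum is attained at B = 0.25, A = 0:
  (B -> A): 0.25 > 0, so result = 0
  ~B: Gödel ¬ of 0.25 = 0 (operand ≠ 0)
  ((B -> A) -> ~B): 0 ≤ 0, so result = 1
  (((B -> A) -> ~B) -> A): 1 > 0, so result = 0
  ((((B -> A) -> ~B) -> A) -> B): 0 ≤ 0.25, so result = 1
  (((((B -> A) -> ~B) -> A) -> B) -> B): 1 > 0.25, so result = 0.25
  ((((((B -> A) -> ~B) -> A) -> B) -> B) -> A): 0.25 > 0, so result = 0
  (((((((B -> A) -> ~B) -> A) -> B) -> B) -> A) -> B): 0 ≤ 0.25, so result = 1
  ((((((((B -> A) -> ~B) -> A) -> B) -> B) -> A) -> B) -> B): 1 > 0.25, so result = 0.25
Checking all 25 assignments confirms none give a value below 0.25.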